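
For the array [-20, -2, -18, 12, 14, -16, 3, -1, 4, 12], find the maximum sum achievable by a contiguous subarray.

Using Kadane's algorithm on [-20, -2, -18, 12, 14, -16, 3, -1, 4, 12]:

Scanning through the array:
Position 1 (value -2): max_ending_here = -2, max_so_far = -2
Position 2 (value -18): max_ending_here = -18, max_so_far = -2
Position 3 (value 12): max_ending_here = 12, max_so_far = 12
Position 4 (value 14): max_ending_here = 26, max_so_far = 26
Position 5 (value -16): max_ending_here = 10, max_so_far = 26
Position 6 (value 3): max_ending_here = 13, max_so_far = 26
Position 7 (value -1): max_ending_here = 12, max_so_far = 26
Position 8 (value 4): max_ending_here = 16, max_so_far = 26
Position 9 (value 12): max_ending_here = 28, max_so_far = 28

Maximum subarray: [12, 14, -16, 3, -1, 4, 12]
Maximum sum: 28

The maximum subarray is [12, 14, -16, 3, -1, 4, 12] with sum 28. This subarray runs from index 3 to index 9.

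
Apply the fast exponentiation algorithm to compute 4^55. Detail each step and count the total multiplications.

Computing 4^55 by squaring (build up from 4^1; each line after the first costs one multiplication):

4^1 = 4
4^2 = (4^1)^2 = 4^2 = 16
4^3 = 4 * 4^2 = 4 * 16 = 64
4^6 = (4^3)^2 = 64^2 = 4096
4^12 = (4^6)^2 = 4096^2 = 16777216
4^13 = 4 * 4^12 = 4 * 16777216 = 67108864
4^26 = (4^13)^2 = 67108864^2 = 4503599627370496
4^27 = 4 * 4^26 = 4 * 4503599627370496 = 18014398509481984
4^54 = (4^27)^2 = 18014398509481984^2 = 324518553658426726783156020576256
4^55 = 4 * 4^54 = 4 * 324518553658426726783156020576256 = 1298074214633706907132624082305024

Result: 1298074214633706907132624082305024
Multiplications needed: 9 (9 lines after 4^1)

4^55 = 1298074214633706907132624082305024. Using exponentiation by squaring, this requires 9 multiplications. The key idea: if the exponent is even, square the half-power; if odd, multiply by the base once.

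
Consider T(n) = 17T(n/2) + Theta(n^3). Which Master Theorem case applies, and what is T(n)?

Master Theorem for T(n) = 17T(n/2) + O(n^3):

a = 17, b = 2, c = 3
log_b(a) = log_2(17) = 4.0875

Case 1: c = 3 < log_2(17) = 4.0875
T(n) = O(n^(log_2 17))

For T(n) = 17T(n/2) + O(n^3): log_2(17) = 4.0875. This is Case 1 of the Master Theorem (c < log_b(a), work dominated by leaves), giving O(n^(log_2 17)).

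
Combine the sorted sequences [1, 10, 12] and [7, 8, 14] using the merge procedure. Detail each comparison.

Merging process:

Compare 1 vs 7: take 1 from left. Merged: [1]
Compare 10 vs 7: take 7 from right. Merged: [1, 7]
Compare 10 vs 8: take 8 from right. Merged: [1, 7, 8]
Compare 10 vs 14: take 10 from left. Merged: [1, 7, 8, 10]
Compare 12 vs 14: take 12 from left. Merged: [1, 7, 8, 10, 12]
Append remaining from right: [14]. Merged: [1, 7, 8, 10, 12, 14]

Final merged array: [1, 7, 8, 10, 12, 14]
Total comparisons: 5

The merged array is [1, 7, 8, 10, 12, 14], requiring 5 comparisons. The merge step runs in O(n) time where n is the total number of elements.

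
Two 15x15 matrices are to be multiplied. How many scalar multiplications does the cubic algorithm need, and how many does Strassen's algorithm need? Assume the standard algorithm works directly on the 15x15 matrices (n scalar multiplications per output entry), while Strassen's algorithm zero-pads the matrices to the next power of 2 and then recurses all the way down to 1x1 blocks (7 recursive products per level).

Matrix multiplication for 15x15 matrices:

Strassen's algorithm requires power-of-2 dimensions. Pad 15x15 to 16x16 (next power of 2).

Standard algorithm: 15^3 = 3375 multiplications
Strassen's algorithm: 7^(log2(16)) = 7^4 = 2401 multiplications
Savings: 3375 - 2401 = 974 multiplications

Standard: 3375 multiplications (15^3). Strassen: 2401 multiplications (7^4, after padding to 16x16). Strassen reduces 8 recursive multiplications to 7 at each level.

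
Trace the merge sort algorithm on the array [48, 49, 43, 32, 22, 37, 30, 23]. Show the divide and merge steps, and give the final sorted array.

Merge sort trace:

Split: [48, 49, 43, 32, 22, 37, 30, 23] -> [48, 49, 43, 32] and [22, 37, 30, 23]
  Split: [48, 49, 43, 32] -> [48, 49] and [43, 32]
    Split: [48, 49] -> [48] and [49]
    Merge: [48] + [49] -> [48, 49]
    Split: [43, 32] -> [43] and [32]
    Merge: [43] + [32] -> [32, 43]
  Merge: [48, 49] + [32, 43] -> [32, 43, 48, 49]
  Split: [22, 37, 30, 23] -> [22, 37] and [30, 23]
    Split: [22, 37] -> [22] and [37]
    Merge: [22] + [37] -> [22, 37]
    Split: [30, 23] -> [30] and [23]
    Merge: [30] + [23] -> [23, 30]
  Merge: [22, 37] + [23, 30] -> [22, 23, 30, 37]
Merge: [32, 43, 48, 49] + [22, 23, 30, 37] -> [22, 23, 30, 32, 37, 43, 48, 49]

Final sorted array: [22, 23, 30, 32, 37, 43, 48, 49]

The merge sort proceeds by recursively splitting the array and merging sorted halves.
After all merges, the sorted array is [22, 23, 30, 32, 37, 43, 48, 49].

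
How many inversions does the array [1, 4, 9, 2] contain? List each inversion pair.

Finding inversions in [1, 4, 9, 2]:

(1, 3): arr[1]=4 > arr[3]=2
(2, 3): arr[2]=9 > arr[3]=2

Total inversions: 2

The array has 2 inversion(s): (1,3), (2,3). Each pair (i,j) satisfies i < j and arr[i] > arr[j].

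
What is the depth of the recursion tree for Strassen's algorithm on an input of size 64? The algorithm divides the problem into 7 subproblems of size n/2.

For divide and conquer with division factor 2:

Problem sizes at each level:
Level 0: 64
Level 1: 32
Level 2: 16
Level 3: 8
Level 4: 4
Level 5: 2
Level 6: 1

The root is level 0 and the size-1 base case is level 6 (the tree spans levels 0 through 6, i.e. 7 levels counting the root), so the depth is the number of divisions: log_2(64) = 6

The recursion tree depth is log_2(64) = 6. At each level, the problem size is divided by 2, so it takes 6 divisions to reduce to a base case of size 1. The algorithm makes 7 recursive calls at each level.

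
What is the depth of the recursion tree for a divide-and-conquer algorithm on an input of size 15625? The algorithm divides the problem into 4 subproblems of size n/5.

For divide and conquer with division factor 5:

Problem sizes at each level:
Level 0: 15625
Level 1: 3125
Level 2: 625
Level 3: 125
Level 4: 25
Level 5: 5
Level 6: 1

The root is level 0 and the size-1 base case is level 6 (the tree spans levels 0 through 6, i.e. 7 levels counting the root), so the depth is the number of divisions: log_5(15625) = 6

The recursion tree depth is log_5(15625) = 6. At each level, the problem size is divided by 5, so it takes 6 divisions to reduce to a base case of size 1. The algorithm makes 4 recursive calls at each level.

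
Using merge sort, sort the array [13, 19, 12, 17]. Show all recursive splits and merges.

Merge sort trace:

Split: [13, 19, 12, 17] -> [13, 19] and [12, 17]
  Split: [13, 19] -> [13] and [19]
  Merge: [13] + [19] -> [13, 19]
  Split: [12, 17] -> [12] and [17]
  Merge: [12] + [17] -> [12, 17]
Merge: [13, 19] + [12, 17] -> [12, 13, 17, 19]

Final sorted array: [12, 13, 17, 19]

The merge sort proceeds by recursively splitting the array and merging sorted halves.
After all merges, the sorted array is [12, 13, 17, 19].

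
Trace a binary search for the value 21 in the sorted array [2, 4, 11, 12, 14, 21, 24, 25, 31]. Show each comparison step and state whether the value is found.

Binary search for 21 in [2, 4, 11, 12, 14, 21, 24, 25, 31]:

lo=0, hi=8, mid=4, arr[mid]=14 -> 14 < 21, search right half
lo=5, hi=8, mid=6, arr[mid]=24 -> 24 > 21, search left half
lo=5, hi=5, mid=5, arr[mid]=21 -> Found target at index 5!

Binary search finds 21 at index 5 after 3 comparisons. The search repeatedly halves the search space by comparing with the middle element.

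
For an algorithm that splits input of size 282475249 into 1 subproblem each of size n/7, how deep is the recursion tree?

For divide and conquer with division factor 7:

Problem sizes at each level:
Level 0: 282475249
Level 1: 40353607
Level 2: 5764801
Level 3: 823543
Level 4: 117649
Level 5: 16807
Level 6: 2401
Level 7: 343
Level 8: 49
Level 9: 7
Level 10: 1

The root is level 0 and the size-1 base case is level 10 (the tree spans levels 0 through 10, i.e. 11 levels counting the root), so the depth is the number of divisions: log_7(282475249) = 10

The recursion tree depth is log_7(282475249) = 10. At each level, the problem size is divided by 7, so it takes 10 divisions to reduce to a base case of size 1. The algorithm makes 1 recursive call at each level.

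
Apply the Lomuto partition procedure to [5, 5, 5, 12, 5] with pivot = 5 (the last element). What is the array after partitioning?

Lomuto partition with pivot = 5:

Initial array: [5, 5, 5, 12, 5]

arr[0]=5 <= 5: swap with position 0, array becomes [5, 5, 5, 12, 5]
arr[1]=5 <= 5: swap with position 1, array becomes [5, 5, 5, 12, 5]
arr[2]=5 <= 5: swap with position 2, array becomes [5, 5, 5, 12, 5]
arr[3]=12 > 5: no swap

Place pivot at position 3: [5, 5, 5, 5, 12]
Pivot position: 3

After partitioning with pivot 5, the array becomes [5, 5, 5, 5, 12]. The pivot is placed at index 3. All elements to the left of the pivot are <= 5, and all elements to the right are > 5.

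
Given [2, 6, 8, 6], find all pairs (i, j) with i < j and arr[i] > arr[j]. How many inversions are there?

Finding inversions in [2, 6, 8, 6]:

(2, 3): arr[2]=8 > arr[3]=6

Total inversions: 1

The array has 1 inversion(s): (2,3). Each pair (i,j) satisfies i < j and arr[i] > arr[j].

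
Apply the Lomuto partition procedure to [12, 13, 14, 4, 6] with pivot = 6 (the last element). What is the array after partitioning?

Lomuto partition with pivot = 6:

Initial array: [12, 13, 14, 4, 6]

arr[0]=12 > 6: no swap
arr[1]=13 > 6: no swap
arr[2]=14 > 6: no swap
arr[3]=4 <= 6: swap with position 0, array becomes [4, 13, 14, 12, 6]

Place pivot at position 1: [4, 6, 14, 12, 13]
Pivot position: 1

After partitioning with pivot 6, the array becomes [4, 6, 14, 12, 13]. The pivot is placed at index 1. All elements to the left of the pivot are <= 6, and all elements to the right are > 6.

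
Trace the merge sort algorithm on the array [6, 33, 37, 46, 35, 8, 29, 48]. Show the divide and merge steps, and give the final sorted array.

Merge sort trace:

Split: [6, 33, 37, 46, 35, 8, 29, 48] -> [6, 33, 37, 46] and [35, 8, 29, 48]
  Split: [6, 33, 37, 46] -> [6, 33] and [37, 46]
    Split: [6, 33] -> [6] and [33]
    Merge: [6] + [33] -> [6, 33]
    Split: [37, 46] -> [37] and [46]
    Merge: [37] + [46] -> [37, 46]
  Merge: [6, 33] + [37, 46] -> [6, 33, 37, 46]
  Split: [35, 8, 29, 48] -> [35, 8] and [29, 48]
    Split: [35, 8] -> [35] and [8]
    Merge: [35] + [8] -> [8, 35]
    Split: [29, 48] -> [29] and [48]
    Merge: [29] + [48] -> [29, 48]
  Merge: [8, 35] + [29, 48] -> [8, 29, 35, 48]
Merge: [6, 33, 37, 46] + [8, 29, 35, 48] -> [6, 8, 29, 33, 35, 37, 46, 48]

Final sorted array: [6, 8, 29, 33, 35, 37, 46, 48]

The merge sort proceeds by recursively splitting the array and merging sorted halves.
After all merges, the sorted array is [6, 8, 29, 33, 35, 37, 46, 48].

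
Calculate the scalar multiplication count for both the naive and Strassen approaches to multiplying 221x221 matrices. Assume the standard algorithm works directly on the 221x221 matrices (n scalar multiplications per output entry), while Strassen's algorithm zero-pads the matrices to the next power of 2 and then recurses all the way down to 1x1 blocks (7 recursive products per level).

Matrix multiplication for 221x221 matrices:

Strassen's algorithm requires power-of-2 dimensions. Pad 221x221 to 256x256 (next power of 2).

Standard algorithm: 221^3 = 10793861 multiplications
Strassen's algorithm: 7^(log2(256)) = 7^8 = 5764801 multiplications
Savings: 10793861 - 5764801 = 5029060 multiplications

Standard: 10793861 multiplications (221^3). Strassen: 5764801 multiplications (7^8, after padding to 256x256). Strassen reduces 8 recursive multiplications to 7 at each level.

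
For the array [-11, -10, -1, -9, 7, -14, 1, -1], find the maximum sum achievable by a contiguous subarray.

Using Kadane's algorithm on [-11, -10, -1, -9, 7, -14, 1, -1]:

Scanning through the array:
Position 1 (value -10): max_ending_here = -10, max_so_far = -10
Position 2 (value -1): max_ending_here = -1, max_so_far = -1
Position 3 (value -9): max_ending_here = -9, max_so_far = -1
Position 4 (value 7): max_ending_here = 7, max_so_far = 7
Position 5 (value -14): max_ending_here = -7, max_so_far = 7
Position 6 (value 1): max_ending_here = 1, max_so_far = 7
Position 7 (value -1): max_ending_here = 0, max_so_far = 7

Maximum subarray: [7]
Maximum sum: 7

The maximum subarray is [7] with sum 7. This subarray runs from index 4 to index 4.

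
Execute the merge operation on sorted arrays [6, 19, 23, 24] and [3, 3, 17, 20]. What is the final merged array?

Merging process:

Compare 6 vs 3: take 3 from right. Merged: [3]
Compare 6 vs 3: take 3 from right. Merged: [3, 3]
Compare 6 vs 17: take 6 from left. Merged: [3, 3, 6]
Compare 19 vs 17: take 17 from right. Merged: [3, 3, 6, 17]
Compare 19 vs 20: take 19 from left. Merged: [3, 3, 6, 17, 19]
Compare 23 vs 20: take 20 from right. Merged: [3, 3, 6, 17, 19, 20]
Append remaining from left: [23, 24]. Merged: [3, 3, 6, 17, 19, 20, 23, 24]

Final merged array: [3, 3, 6, 17, 19, 20, 23, 24]
Total comparisons: 6

The merged array is [3, 3, 6, 17, 19, 20, 23, 24], requiring 6 comparisons. The merge step runs in O(n) time where n is the total number of elements.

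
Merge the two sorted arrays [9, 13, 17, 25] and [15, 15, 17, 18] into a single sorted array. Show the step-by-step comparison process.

Merging process:

Compare 9 vs 15: take 9 from left. Merged: [9]
Compare 13 vs 15: take 13 from left. Merged: [9, 13]
Compare 17 vs 15: take 15 from right. Merged: [9, 13, 15]
Compare 17 vs 15: take 15 from right. Merged: [9, 13, 15, 15]
Compare 17 vs 17: take 17 from left. Merged: [9, 13, 15, 15, 17]
Compare 25 vs 17: take 17 from right. Merged: [9, 13, 15, 15, 17, 17]
Compare 25 vs 18: take 18 from right. Merged: [9, 13, 15, 15, 17, 17, 18]
Append remaining from left: [25]. Merged: [9, 13, 15, 15, 17, 17, 18, 25]

Final merged array: [9, 13, 15, 15, 17, 17, 18, 25]
Total comparisons: 7

The merged array is [9, 13, 15, 15, 17, 17, 18, 25], requiring 7 comparisons. The merge step runs in O(n) time where n is the total number of elements.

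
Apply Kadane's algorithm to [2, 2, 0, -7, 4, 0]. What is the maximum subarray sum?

Using Kadane's algorithm on [2, 2, 0, -7, 4, 0]:

Scanning through the array:
Position 1 (value 2): max_ending_here = 4, max_so_far = 4
Position 2 (value 0): max_ending_here = 4, max_so_far = 4
Position 3 (value -7): max_ending_here = -3, max_so_far = 4
Position 4 (value 4): max_ending_here = 4, max_so_far = 4
Position 5 (value 0): max_ending_here = 4, max_so_far = 4

Maximum subarray: [2, 2]
Maximum sum: 4

The maximum subarray is [2, 2] with sum 4. This subarray runs from index 0 to index 1.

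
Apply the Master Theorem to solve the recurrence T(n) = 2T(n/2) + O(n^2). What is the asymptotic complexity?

Master Theorem for T(n) = 2T(n/2) + O(n^2):

a = 2, b = 2, c = 2
log_b(a) = log_2(2) = 1.0000

Case 3: c = 2 > log_2(2) = 1.0000
T(n) = O(n^2) = O(n^2)

For T(n) = 2T(n/2) + O(n^2): log_2(2) = 1.0000. This is Case 3 of the Master Theorem (c > log_b(a), work dominated by root), giving O(n^2).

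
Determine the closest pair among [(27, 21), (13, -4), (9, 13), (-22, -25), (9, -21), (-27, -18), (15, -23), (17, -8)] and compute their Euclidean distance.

Computing all pairwise distances among 8 points:

d((27, 21), (13, -4)) = 28.6531
d((27, 21), (9, 13)) = 19.6977
d((27, 21), (-22, -25)) = 67.2086
d((27, 21), (9, -21)) = 45.6946
d((27, 21), (-27, -18)) = 66.6108
d((27, 21), (15, -23)) = 45.607
d((27, 21), (17, -8)) = 30.6757
d((13, -4), (9, 13)) = 17.4642
d((13, -4), (-22, -25)) = 40.8167
d((13, -4), (9, -21)) = 17.4642
d((13, -4), (-27, -18)) = 42.3792
d((13, -4), (15, -23)) = 19.105
d((13, -4), (17, -8)) = 5.6569 <-- minimum
d((9, 13), (-22, -25)) = 49.0408
d((9, 13), (9, -21)) = 34.0
d((9, 13), (-27, -18)) = 47.5079
d((9, 13), (15, -23)) = 36.4966
d((9, 13), (17, -8)) = 22.4722
d((-22, -25), (9, -21)) = 31.257
d((-22, -25), (-27, -18)) = 8.6023
d((-22, -25), (15, -23)) = 37.054
d((-22, -25), (17, -8)) = 42.5441
d((9, -21), (-27, -18)) = 36.1248
d((9, -21), (15, -23)) = 6.3246
d((9, -21), (17, -8)) = 15.2643
d((-27, -18), (15, -23)) = 42.2966
d((-27, -18), (17, -8)) = 45.1221
d((15, -23), (17, -8)) = 15.1327

Closest pair: (13, -4) and (17, -8) with distance 5.6569

The closest pair is (13, -4) and (17, -8) with Euclidean distance 5.6569. For 8 points, brute-force pairwise comparison is shown above. For large n, the divide-and-conquer algorithm (sort by x, recurse on halves, check the dividing strip) achieves O(n log n).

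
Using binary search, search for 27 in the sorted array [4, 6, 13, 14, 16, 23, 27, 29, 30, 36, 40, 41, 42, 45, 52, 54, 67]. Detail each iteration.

Binary search for 27 in [4, 6, 13, 14, 16, 23, 27, 29, 30, 36, 40, 41, 42, 45, 52, 54, 67]:

lo=0, hi=16, mid=8, arr[mid]=30 -> 30 > 27, search left half
lo=0, hi=7, mid=3, arr[mid]=14 -> 14 < 27, search right half
lo=4, hi=7, mid=5, arr[mid]=23 -> 23 < 27, search right half
lo=6, hi=7, mid=6, arr[mid]=27 -> Found target at index 6!

Binary search finds 27 at index 6 after 4 comparisons. The search repeatedly halves the search space by comparing with the middle element.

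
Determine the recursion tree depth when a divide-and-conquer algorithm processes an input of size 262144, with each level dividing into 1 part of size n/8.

For divide and conquer with division factor 8:

Problem sizes at each level:
Level 0: 262144
Level 1: 32768
Level 2: 4096
Level 3: 512
Level 4: 64
Level 5: 8
Level 6: 1

The root is level 0 and the size-1 base case is level 6 (the tree spans levels 0 through 6, i.e. 7 levels counting the root), so the depth is the number of divisions: log_8(262144) = 6

The recursion tree depth is log_8(262144) = 6. At each level, the problem size is divided by 8, so it takes 6 divisions to reduce to a base case of size 1. The algorithm makes 1 recursive call at each level.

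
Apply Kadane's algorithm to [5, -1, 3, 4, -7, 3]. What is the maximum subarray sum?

Using Kadane's algorithm on [5, -1, 3, 4, -7, 3]:

Scanning through the array:
Position 1 (value -1): max_ending_here = 4, max_so_far = 5
Position 2 (value 3): max_ending_here = 7, max_so_far = 7
Position 3 (value 4): max_ending_here = 11, max_so_far = 11
Position 4 (value -7): max_ending_here = 4, max_so_far = 11
Position 5 (value 3): max_ending_here = 7, max_so_far = 11

Maximum subarray: [5, -1, 3, 4]
Maximum sum: 11

The maximum subarray is [5, -1, 3, 4] with sum 11. This subarray runs from index 0 to index 3.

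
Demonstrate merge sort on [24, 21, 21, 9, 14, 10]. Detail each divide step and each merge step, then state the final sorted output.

Merge sort trace:

Split: [24, 21, 21, 9, 14, 10] -> [24, 21, 21] and [9, 14, 10]
  Split: [24, 21, 21] -> [24] and [21, 21]
    Split: [21, 21] -> [21] and [21]
    Merge: [21] + [21] -> [21, 21]
  Merge: [24] + [21, 21] -> [21, 21, 24]
  Split: [9, 14, 10] -> [9] and [14, 10]
    Split: [14, 10] -> [14] and [10]
    Merge: [14] + [10] -> [10, 14]
  Merge: [9] + [10, 14] -> [9, 10, 14]
Merge: [21, 21, 24] + [9, 10, 14] -> [9, 10, 14, 21, 21, 24]

Final sorted array: [9, 10, 14, 21, 21, 24]

The merge sort proceeds by recursively splitting the array and merging sorted halves.
After all merges, the sorted array is [9, 10, 14, 21, 21, 24].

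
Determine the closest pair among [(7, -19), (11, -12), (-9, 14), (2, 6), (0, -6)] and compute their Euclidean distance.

Computing all pairwise distances among 5 points:

d((7, -19), (11, -12)) = 8.0623 <-- minimum
d((7, -19), (-9, 14)) = 36.6742
d((7, -19), (2, 6)) = 25.4951
d((7, -19), (0, -6)) = 14.7648
d((11, -12), (-9, 14)) = 32.8024
d((11, -12), (2, 6)) = 20.1246
d((11, -12), (0, -6)) = 12.53
d((-9, 14), (2, 6)) = 13.6015
d((-9, 14), (0, -6)) = 21.9317
d((2, 6), (0, -6)) = 12.1655

Closest pair: (7, -19) and (11, -12) with distance 8.0623

The closest pair is (7, -19) and (11, -12) with Euclidean distance 8.0623. For 5 points, brute-force pairwise comparison is shown above. For large n, the divide-and-conquer algorithm (sort by x, recurse on halves, check the dividing strip) achieves O(n log n).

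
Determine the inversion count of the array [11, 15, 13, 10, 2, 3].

Finding inversions in [11, 15, 13, 10, 2, 3]:

(0, 3): arr[0]=11 > arr[3]=10
(0, 4): arr[0]=11 > arr[4]=2
(0, 5): arr[0]=11 > arr[5]=3
(1, 2): arr[1]=15 > arr[2]=13
(1, 3): arr[1]=15 > arr[3]=10
(1, 4): arr[1]=15 > arr[4]=2
(1, 5): arr[1]=15 > arr[5]=3
(2, 3): arr[2]=13 > arr[3]=10
(2, 4): arr[2]=13 > arr[4]=2
(2, 5): arr[2]=13 > arr[5]=3
(3, 4): arr[3]=10 > arr[4]=2
(3, 5): arr[3]=10 > arr[5]=3

Total inversions: 12

The array has 12 inversion(s): (0,3), (0,4), (0,5), (1,2), (1,3), (1,4), (1,5), (2,3), (2,4), (2,5), (3,4), (3,5). Each pair (i,j) satisfies i < j and arr[i] > arr[j].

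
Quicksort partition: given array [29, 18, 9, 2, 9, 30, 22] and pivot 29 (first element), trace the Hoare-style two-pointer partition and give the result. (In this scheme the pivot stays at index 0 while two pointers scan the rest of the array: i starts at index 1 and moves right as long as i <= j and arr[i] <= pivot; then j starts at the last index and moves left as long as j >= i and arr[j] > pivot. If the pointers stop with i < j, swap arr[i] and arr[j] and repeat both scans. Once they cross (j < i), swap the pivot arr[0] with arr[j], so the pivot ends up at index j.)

Hoare-style two-pointer partition with pivot = 29:

Initial array: [29, 18, 9, 2, 9, 30, 22]

Pointers start at i = 1, j = 6.
i stops at index 5 (arr[5]=30 > 29), j stops at index 6 (arr[6]=22 <= 29): swap arr[5] and arr[6], array becomes [29, 18, 9, 2, 9, 22, 30]
i ends at 6, j ends at 5: the pointers have crossed (j < i), so scanning stops.

Swap pivot arr[0] with arr[5] to place pivot at position 5: [22, 18, 9, 2, 9, 29, 30]
Pivot position: 5

After partitioning with pivot 29, the array becomes [22, 18, 9, 2, 9, 29, 30]. The pivot is placed at index 5. All elements to the left of the pivot are <= 29, and all elements to the right are > 29.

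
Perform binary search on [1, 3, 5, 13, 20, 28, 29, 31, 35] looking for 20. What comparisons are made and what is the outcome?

Binary search for 20 in [1, 3, 5, 13, 20, 28, 29, 31, 35]:

lo=0, hi=8, mid=4, arr[mid]=20 -> Found target at index 4!

Binary search finds 20 at index 4 after 1 comparisons. The search repeatedly halves the search space by comparing with the middle element.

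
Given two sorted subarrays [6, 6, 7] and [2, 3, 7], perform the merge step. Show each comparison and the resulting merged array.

Merging process:

Compare 6 vs 2: take 2 from right. Merged: [2]
Compare 6 vs 3: take 3 from right. Merged: [2, 3]
Compare 6 vs 7: take 6 from left. Merged: [2, 3, 6]
Compare 6 vs 7: take 6 from left. Merged: [2, 3, 6, 6]
Compare 7 vs 7: take 7 from left. Merged: [2, 3, 6, 6, 7]
Append remaining from right: [7]. Merged: [2, 3, 6, 6, 7, 7]

Final merged array: [2, 3, 6, 6, 7, 7]
Total comparisons: 5

The merged array is [2, 3, 6, 6, 7, 7], requiring 5 comparisons. The merge step runs in O(n) time where n is the total number of elements.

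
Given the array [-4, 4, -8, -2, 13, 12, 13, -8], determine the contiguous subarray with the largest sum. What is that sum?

Using Kadane's algorithm on [-4, 4, -8, -2, 13, 12, 13, -8]:

Scanning through the array:
Position 1 (value 4): max_ending_here = 4, max_so_far = 4
Position 2 (value -8): max_ending_here = -4, max_so_far = 4
Position 3 (value -2): max_ending_here = -2, max_so_far = 4
Position 4 (value 13): max_ending_here = 13, max_so_far = 13
Position 5 (value 12): max_ending_here = 25, max_so_far = 25
Position 6 (value 13): max_ending_here = 38, max_so_far = 38
Position 7 (value -8): max_ending_here = 30, max_so_far = 38

Maximum subarray: [13, 12, 13]
Maximum sum: 38

The maximum subarray is [13, 12, 13] with sum 38. This subarray runs from index 4 to index 6.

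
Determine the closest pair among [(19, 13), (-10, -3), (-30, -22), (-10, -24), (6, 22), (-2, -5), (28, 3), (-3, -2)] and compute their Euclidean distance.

Computing all pairwise distances among 8 points:

d((19, 13), (-10, -3)) = 33.121
d((19, 13), (-30, -22)) = 60.2163
d((19, 13), (-10, -24)) = 47.0106
d((19, 13), (6, 22)) = 15.8114
d((19, 13), (-2, -5)) = 27.6586
d((19, 13), (28, 3)) = 13.4536
d((19, 13), (-3, -2)) = 26.6271
d((-10, -3), (-30, -22)) = 27.5862
d((-10, -3), (-10, -24)) = 21.0
d((-10, -3), (6, 22)) = 29.6816
d((-10, -3), (-2, -5)) = 8.2462
d((-10, -3), (28, 3)) = 38.4708
d((-10, -3), (-3, -2)) = 7.0711
d((-30, -22), (-10, -24)) = 20.0998
d((-30, -22), (6, 22)) = 56.8507
d((-30, -22), (-2, -5)) = 32.7567
d((-30, -22), (28, 3)) = 63.1585
d((-30, -22), (-3, -2)) = 33.6006
d((-10, -24), (6, 22)) = 48.7032
d((-10, -24), (-2, -5)) = 20.6155
d((-10, -24), (28, 3)) = 46.6154
d((-10, -24), (-3, -2)) = 23.0868
d((6, 22), (-2, -5)) = 28.1603
d((6, 22), (28, 3)) = 29.0689
d((6, 22), (-3, -2)) = 25.632
d((-2, -5), (28, 3)) = 31.0483
d((-2, -5), (-3, -2)) = 3.1623 <-- minimum
d((28, 3), (-3, -2)) = 31.4006

Closest pair: (-2, -5) and (-3, -2) with distance 3.1623

The closest pair is (-2, -5) and (-3, -2) with Euclidean distance 3.1623. For 8 points, brute-force pairwise comparison is shown above. For large n, the divide-and-conquer algorithm (sort by x, recurse on halves, check the dividing strip) achieves O(n log n).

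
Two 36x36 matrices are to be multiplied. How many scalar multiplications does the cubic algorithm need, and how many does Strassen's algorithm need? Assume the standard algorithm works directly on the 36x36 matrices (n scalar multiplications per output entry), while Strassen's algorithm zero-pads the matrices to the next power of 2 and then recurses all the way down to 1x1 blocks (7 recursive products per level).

Matrix multiplication for 36x36 matrices:

Strassen's algorithm requires power-of-2 dimensions. Pad 36x36 to 64x64 (next power of 2).

Standard algorithm: 36^3 = 46656 multiplications
Strassen's algorithm: 7^(log2(64)) = 7^6 = 117649 multiplications
Difference: 46656 - 117649 = -70993 (Strassen uses MORE here due to padding overhead — for small or just-over-power-of-2 n, padding can outweigh the per-level savings)

Standard: 46656 multiplications (36^3). Strassen: 117649 multiplications (7^6, after padding to 64x64). Strassen reduces 8 recursive multiplications to 7 at each level.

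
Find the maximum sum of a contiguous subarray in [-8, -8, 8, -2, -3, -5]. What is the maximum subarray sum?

Using Kadane's algorithm on [-8, -8, 8, -2, -3, -5]:

Scanning through the array:
Position 1 (value -8): max_ending_here = -8, max_so_far = -8
Position 2 (value 8): max_ending_here = 8, max_so_far = 8
Position 3 (value -2): max_ending_here = 6, max_so_far = 8
Position 4 (value -3): max_ending_here = 3, max_so_far = 8
Position 5 (value -5): max_ending_here = -2, max_so_far = 8

Maximum subarray: [8]
Maximum sum: 8

The maximum subarray is [8] with sum 8. This subarray runs from index 2 to index 2.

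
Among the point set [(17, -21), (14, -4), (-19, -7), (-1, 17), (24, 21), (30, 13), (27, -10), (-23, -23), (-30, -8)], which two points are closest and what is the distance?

Computing all pairwise distances among 9 points:

d((17, -21), (14, -4)) = 17.2627
d((17, -21), (-19, -7)) = 38.6264
d((17, -21), (-1, 17)) = 42.0476
d((17, -21), (24, 21)) = 42.5793
d((17, -21), (30, 13)) = 36.4005
d((17, -21), (27, -10)) = 14.8661
d((17, -21), (-23, -23)) = 40.05
d((17, -21), (-30, -8)) = 48.7647
d((14, -4), (-19, -7)) = 33.1361
d((14, -4), (-1, 17)) = 25.807
d((14, -4), (24, 21)) = 26.9258
d((14, -4), (30, 13)) = 23.3452
d((14, -4), (27, -10)) = 14.3178
d((14, -4), (-23, -23)) = 41.5933
d((14, -4), (-30, -8)) = 44.1814
d((-19, -7), (-1, 17)) = 30.0
d((-19, -7), (24, 21)) = 51.3128
d((-19, -7), (30, 13)) = 52.9245
d((-19, -7), (27, -10)) = 46.0977
d((-19, -7), (-23, -23)) = 16.4924
d((-19, -7), (-30, -8)) = 11.0454
d((-1, 17), (24, 21)) = 25.318
d((-1, 17), (30, 13)) = 31.257
d((-1, 17), (27, -10)) = 38.8973
d((-1, 17), (-23, -23)) = 45.6508
d((-1, 17), (-30, -8)) = 38.2884
d((24, 21), (30, 13)) = 10.0 <-- minimum
d((24, 21), (27, -10)) = 31.1448
d((24, 21), (-23, -23)) = 64.3817
d((24, 21), (-30, -8)) = 61.2944
d((30, 13), (27, -10)) = 23.1948
d((30, 13), (-23, -23)) = 64.0703
d((30, 13), (-30, -8)) = 63.5689
d((27, -10), (-23, -23)) = 51.6624
d((27, -10), (-30, -8)) = 57.0351
d((-23, -23), (-30, -8)) = 16.5529

Closest pair: (24, 21) and (30, 13) with distance 10.0

The closest pair is (24, 21) and (30, 13) with Euclidean distance 10.0. For 9 points, brute-force pairwise comparison is shown above. For large n, the divide-and-conquer algorithm (sort by x, recurse on halves, check the dividing strip) achieves O(n log n).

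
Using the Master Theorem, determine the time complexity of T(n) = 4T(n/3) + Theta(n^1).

Master Theorem for T(n) = 4T(n/3) + O(n^1):

a = 4, b = 3, c = 1
log_b(a) = log_3(4) = 1.2619

Case 1: c = 1 < log_3(4) = 1.2619
T(n) = O(n^(log_3 4))

For T(n) = 4T(n/3) + O(n^1): log_3(4) = 1.2619. This is Case 1 of the Master Theorem (c < log_b(a), work dominated by leaves), giving O(n^(log_3 4)).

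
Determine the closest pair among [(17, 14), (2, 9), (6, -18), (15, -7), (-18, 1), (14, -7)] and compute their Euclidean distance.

Computing all pairwise distances among 6 points:

d((17, 14), (2, 9)) = 15.8114
d((17, 14), (6, -18)) = 33.8378
d((17, 14), (15, -7)) = 21.095
d((17, 14), (-18, 1)) = 37.3363
d((17, 14), (14, -7)) = 21.2132
d((2, 9), (6, -18)) = 27.2947
d((2, 9), (15, -7)) = 20.6155
d((2, 9), (-18, 1)) = 21.5407
d((2, 9), (14, -7)) = 20.0
d((6, -18), (15, -7)) = 14.2127
d((6, -18), (-18, 1)) = 30.6105
d((6, -18), (14, -7)) = 13.6015
d((15, -7), (-18, 1)) = 33.9559
d((15, -7), (14, -7)) = 1.0 <-- minimum
d((-18, 1), (14, -7)) = 32.9848

Closest pair: (15, -7) and (14, -7) with distance 1.0

The closest pair is (15, -7) and (14, -7) with Euclidean distance 1.0. For 6 points, brute-force pairwise comparison is shown above. For large n, the divide-and-conquer algorithm (sort by x, recurse on halves, check the dividing strip) achieves O(n log n).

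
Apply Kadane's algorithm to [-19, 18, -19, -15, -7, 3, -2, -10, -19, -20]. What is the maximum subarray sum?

Using Kadane's algorithm on [-19, 18, -19, -15, -7, 3, -2, -10, -19, -20]:

Scanning through the array:
Position 1 (value 18): max_ending_here = 18, max_so_far = 18
Position 2 (value -19): max_ending_here = -1, max_so_far = 18
Position 3 (value -15): max_ending_here = -15, max_so_far = 18
Position 4 (value -7): max_ending_here = -7, max_so_far = 18
Position 5 (value 3): max_ending_here = 3, max_so_far = 18
Position 6 (value -2): max_ending_here = 1, max_so_far = 18
Position 7 (value -10): max_ending_here = -9, max_so_far = 18
Position 8 (value -19): max_ending_here = -19, max_so_far = 18
Position 9 (value -20): max_ending_here = -20, max_so_far = 18

Maximum subarray: [18]
Maximum sum: 18

The maximum subarray is [18] with sum 18. This subarray runs from index 1 to index 1.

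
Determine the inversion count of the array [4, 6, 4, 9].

Finding inversions in [4, 6, 4, 9]:

(1, 2): arr[1]=6 > arr[2]=4

Total inversions: 1

The array has 1 inversion(s): (1,2). Each pair (i,j) satisfies i < j and arr[i] > arr[j].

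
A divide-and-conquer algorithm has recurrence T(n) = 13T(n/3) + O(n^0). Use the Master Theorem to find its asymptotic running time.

Master Theorem for T(n) = 13T(n/3) + O(n^0):

a = 13, b = 3, c = 0
log_b(a) = log_3(13) = 2.3347

Case 1: c = 0 < log_3(13) = 2.3347
T(n) = O(n^(log_3 13))

For T(n) = 13T(n/3) + O(n^0): log_3(13) = 2.3347. This is Case 1 of the Master Theorem (c < log_b(a), work dominated by leaves), giving O(n^(log_3 13)).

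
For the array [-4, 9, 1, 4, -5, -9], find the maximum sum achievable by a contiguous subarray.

Using Kadane's algorithm on [-4, 9, 1, 4, -5, -9]:

Scanning through the array:
Position 1 (value 9): max_ending_here = 9, max_so_far = 9
Position 2 (value 1): max_ending_here = 10, max_so_far = 10
Position 3 (value 4): max_ending_here = 14, max_so_far = 14
Position 4 (value -5): max_ending_here = 9, max_so_far = 14
Position 5 (value -9): max_ending_here = 0, max_so_far = 14

Maximum subarray: [9, 1, 4]
Maximum sum: 14

The maximum subarray is [9, 1, 4] with sum 14. This subarray runs from index 1 to index 3.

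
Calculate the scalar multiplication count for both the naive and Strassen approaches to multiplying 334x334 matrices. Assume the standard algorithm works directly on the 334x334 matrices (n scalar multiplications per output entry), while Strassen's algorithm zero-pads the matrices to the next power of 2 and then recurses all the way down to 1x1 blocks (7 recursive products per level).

Matrix multiplication for 334x334 matrices:

Strassen's algorithm requires power-of-2 dimensions. Pad 334x334 to 512x512 (next power of 2).

Standard algorithm: 334^3 = 37259704 multiplications
Strassen's algorithm: 7^(log2(512)) = 7^9 = 40353607 multiplications
Difference: 37259704 - 40353607 = -3093903 (Strassen uses MORE here due to padding overhead — for small or just-over-power-of-2 n, padding can outweigh the per-level savings)

Standard: 37259704 multiplications (334^3). Strassen: 40353607 multiplications (7^9, after padding to 512x512). Strassen reduces 8 recursive multiplications to 7 at each level.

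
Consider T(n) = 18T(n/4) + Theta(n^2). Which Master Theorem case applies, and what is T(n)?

Master Theorem for T(n) = 18T(n/4) + O(n^2):

a = 18, b = 4, c = 2
log_b(a) = log_4(18) = 2.0850

Case 1: c = 2 < log_4(18) = 2.0850
T(n) = O(n^(log_4 18))

For T(n) = 18T(n/4) + O(n^2): log_4(18) = 2.0850. This is Case 1 of the Master Theorem (c < log_b(a), work dominated by leaves), giving O(n^(log_4 18)).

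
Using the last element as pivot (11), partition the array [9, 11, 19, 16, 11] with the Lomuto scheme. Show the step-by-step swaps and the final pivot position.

Lomuto partition with pivot = 11:

Initial array: [9, 11, 19, 16, 11]

arr[0]=9 <= 11: swap with position 0, array becomes [9, 11, 19, 16, 11]
arr[1]=11 <= 11: swap with position 1, array becomes [9, 11, 19, 16, 11]
arr[2]=19 > 11: no swap
arr[3]=16 > 11: no swap

Place pivot at position 2: [9, 11, 11, 16, 19]
Pivot position: 2

After partitioning with pivot 11, the array becomes [9, 11, 11, 16, 19]. The pivot is placed at index 2. All elements to the left of the pivot are <= 11, and all elements to the right are > 11.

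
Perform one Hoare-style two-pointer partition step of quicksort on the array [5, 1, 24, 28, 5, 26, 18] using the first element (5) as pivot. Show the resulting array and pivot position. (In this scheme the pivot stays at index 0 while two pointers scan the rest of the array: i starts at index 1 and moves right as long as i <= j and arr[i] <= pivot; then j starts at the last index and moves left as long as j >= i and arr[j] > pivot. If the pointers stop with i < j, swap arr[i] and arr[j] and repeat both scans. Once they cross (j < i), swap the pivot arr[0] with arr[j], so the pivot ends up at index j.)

Hoare-style two-pointer partition with pivot = 5:

Initial array: [5, 1, 24, 28, 5, 26, 18]

Pointers start at i = 1, j = 6.
i stops at index 2 (arr[2]=24 > 5), j stops at index 4 (arr[4]=5 <= 5): swap arr[2] and arr[4], array becomes [5, 1, 5, 28, 24, 26, 18]
i ends at 3, j ends at 2: the pointers have crossed (j < i), so scanning stops.

Swap pivot arr[0] with arr[2] to place pivot at position 2: [5, 1, 5, 28, 24, 26, 18]
Pivot position: 2

After partitioning with pivot 5, the array becomes [5, 1, 5, 28, 24, 26, 18]. The pivot is placed at index 2. All elements to the left of the pivot are <= 5, and all elements to the right are > 5.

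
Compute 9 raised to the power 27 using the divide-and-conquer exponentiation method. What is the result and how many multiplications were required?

Computing 9^27 by squaring (build up from 9^1; each line after the first costs one multiplication):

9^1 = 9
9^2 = (9^1)^2 = 9^2 = 81
9^3 = 9 * 9^2 = 9 * 81 = 729
9^6 = (9^3)^2 = 729^2 = 531441
9^12 = (9^6)^2 = 531441^2 = 282429536481
9^13 = 9 * 9^12 = 9 * 282429536481 = 2541865828329
9^26 = (9^13)^2 = 2541865828329^2 = 6461081889226673298932241
9^27 = 9 * 9^26 = 9 * 6461081889226673298932241 = 58149737003040059690390169

Result: 58149737003040059690390169
Multiplications needed: 7 (7 lines after 9^1)

9^27 = 58149737003040059690390169. Using exponentiation by squaring, this requires 7 multiplications. The key idea: if the exponent is even, square the half-power; if odd, multiply by the base once.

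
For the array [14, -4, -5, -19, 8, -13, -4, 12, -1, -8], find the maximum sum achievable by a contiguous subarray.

Using Kadane's algorithm on [14, -4, -5, -19, 8, -13, -4, 12, -1, -8]:

Scanning through the array:
Position 1 (value -4): max_ending_here = 10, max_so_far = 14
Position 2 (value -5): max_ending_here = 5, max_so_far = 14
Position 3 (value -19): max_ending_here = -14, max_so_far = 14
Position 4 (value 8): max_ending_here = 8, max_so_far = 14
Position 5 (value -13): max_ending_here = -5, max_so_far = 14
Position 6 (value -4): max_ending_here = -4, max_so_far = 14
Position 7 (value 12): max_ending_here = 12, max_so_far = 14
Position 8 (value -1): max_ending_here = 11, max_so_far = 14
Position 9 (value -8): max_ending_here = 3, max_so_far = 14

Maximum subarray: [14]
Maximum sum: 14

The maximum subarray is [14] with sum 14. This subarray runs from index 0 to index 0.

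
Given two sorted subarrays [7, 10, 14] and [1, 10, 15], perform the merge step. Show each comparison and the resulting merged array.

Merging process:

Compare 7 vs 1: take 1 from right. Merged: [1]
Compare 7 vs 10: take 7 from left. Merged: [1, 7]
Compare 10 vs 10: take 10 from left. Merged: [1, 7, 10]
Compare 14 vs 10: take 10 from right. Merged: [1, 7, 10, 10]
Compare 14 vs 15: take 14 from left. Merged: [1, 7, 10, 10, 14]
Append remaining from right: [15]. Merged: [1, 7, 10, 10, 14, 15]

Final merged array: [1, 7, 10, 10, 14, 15]
Total comparisons: 5

The merged array is [1, 7, 10, 10, 14, 15], requiring 5 comparisons. The merge step runs in O(n) time where n is the total number of elements.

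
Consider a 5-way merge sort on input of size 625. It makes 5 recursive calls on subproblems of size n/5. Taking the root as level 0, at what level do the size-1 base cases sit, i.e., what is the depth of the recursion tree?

For divide and conquer with division factor 5:

Problem sizes at each level:
Level 0: 625
Level 1: 125
Level 2: 25
Level 3: 5
Level 4: 1

The root is level 0 and the size-1 base case is level 4 (the tree spans levels 0 through 4, i.e. 5 levels counting the root), so the depth is the number of divisions: log_5(625) = 4

The recursion tree depth is log_5(625) = 4. At each level, the problem size is divided by 5, so it takes 4 divisions to reduce to a base case of size 1. The algorithm makes 5 recursive calls at each level.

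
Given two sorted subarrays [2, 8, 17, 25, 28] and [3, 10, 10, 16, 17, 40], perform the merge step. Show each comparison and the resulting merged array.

Merging process:

Compare 2 vs 3: take 2 from left. Merged: [2]
Compare 8 vs 3: take 3 from right. Merged: [2, 3]
Compare 8 vs 10: take 8 from left. Merged: [2, 3, 8]
Compare 17 vs 10: take 10 from right. Merged: [2, 3, 8, 10]
Compare 17 vs 10: take 10 from right. Merged: [2, 3, 8, 10, 10]
Compare 17 vs 16: take 16 from right. Merged: [2, 3, 8, 10, 10, 16]
Compare 17 vs 17: take 17 from left. Merged: [2, 3, 8, 10, 10, 16, 17]
Compare 25 vs 17: take 17 from right. Merged: [2, 3, 8, 10, 10, 16, 17, 17]
Compare 25 vs 40: take 25 from left. Merged: [2, 3, 8, 10, 10, 16, 17, 17, 25]
Compare 28 vs 40: take 28 from left. Merged: [2, 3, 8, 10, 10, 16, 17, 17, 25, 28]
Append remaining from right: [40]. Merged: [2, 3, 8, 10, 10, 16, 17, 17, 25, 28, 40]

Final merged array: [2, 3, 8, 10, 10, 16, 17, 17, 25, 28, 40]
Total comparisons: 10

The merged array is [2, 3, 8, 10, 10, 16, 17, 17, 25, 28, 40], requiring 10 comparisons. The merge step runs in O(n) time where n is the total number of elements.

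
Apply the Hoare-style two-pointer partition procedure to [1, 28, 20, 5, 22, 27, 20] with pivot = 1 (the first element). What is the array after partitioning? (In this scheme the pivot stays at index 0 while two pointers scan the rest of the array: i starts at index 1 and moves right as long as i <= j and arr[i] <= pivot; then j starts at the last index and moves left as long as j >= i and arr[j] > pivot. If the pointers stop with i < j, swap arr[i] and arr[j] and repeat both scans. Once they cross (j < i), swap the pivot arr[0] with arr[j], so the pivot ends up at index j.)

Hoare-style two-pointer partition with pivot = 1:

Initial array: [1, 28, 20, 5, 22, 27, 20]

Pointers start at i = 1, j = 6.
i ends at 1, j ends at 0: the pointers have crossed (j < i), so scanning stops.

j = 0, so swapping arr[0] with arr[j] leaves the pivot at position 0: [1, 28, 20, 5, 22, 27, 20]
Pivot position: 0

After partitioning with pivot 1, the array becomes [1, 28, 20, 5, 22, 27, 20]. The pivot is placed at index 0. All elements to the left of the pivot are <= 1, and all elements to the right are > 1.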